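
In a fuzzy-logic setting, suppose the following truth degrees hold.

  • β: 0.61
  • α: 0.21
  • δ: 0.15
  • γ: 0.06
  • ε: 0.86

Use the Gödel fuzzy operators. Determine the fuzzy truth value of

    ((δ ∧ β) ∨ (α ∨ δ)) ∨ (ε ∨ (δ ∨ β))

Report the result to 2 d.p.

δ ∧ β = min(a, b) on (0.15, 0.61) = 0.15
α ∨ δ = max(a, b) on (0.21, 0.15) = 0.21
(δ ∧ β) ∨ (α ∨ δ) = max(a, b) on (0.15, 0.21) = 0.21
δ ∨ β = max(a, b) on (0.15, 0.61) = 0.61
ε ∨ (δ ∨ β) = max(a, b) on (0.86, 0.61) = 0.86
((δ ∧ β) ∨ (α ∨ δ)) ∨ (ε ∨ (δ ∨ β)) = max(a, b) on (0.21, 0.86) = 0.86

0.86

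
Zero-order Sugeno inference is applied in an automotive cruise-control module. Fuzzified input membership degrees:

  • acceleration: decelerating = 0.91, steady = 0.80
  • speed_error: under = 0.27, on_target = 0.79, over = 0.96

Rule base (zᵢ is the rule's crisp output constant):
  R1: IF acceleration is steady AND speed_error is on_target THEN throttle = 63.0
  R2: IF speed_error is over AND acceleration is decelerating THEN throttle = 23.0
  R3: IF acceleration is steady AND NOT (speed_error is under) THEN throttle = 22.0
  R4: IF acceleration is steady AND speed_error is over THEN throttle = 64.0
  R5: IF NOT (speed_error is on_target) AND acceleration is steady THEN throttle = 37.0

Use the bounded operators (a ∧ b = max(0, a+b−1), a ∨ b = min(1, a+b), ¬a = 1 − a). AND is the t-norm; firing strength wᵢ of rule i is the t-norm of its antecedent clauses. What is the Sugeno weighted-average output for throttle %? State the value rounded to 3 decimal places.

R1 (z=63.0): steady=0.80, on_target=0.79; AND[max(0, a+b−1)] → w = 0.59
R2 (z=23.0): over=0.96, decelerating=0.91; AND[max(0, a+b−1)] → w = 0.87
R3 (z=22.0): steady=0.80, ¬under=1−0.27=0.73; AND[max(0, a+b−1)] → w = 0.53
R4 (z=64.0): steady=0.80, over=0.96; AND[max(0, a+b−1)] → w = 0.76
R5 (z=37.0): ¬on_target=1−0.79=0.21, steady=0.80; AND[max(0, a+b−1)] → w = 0.01
Weighted average = (0.59·63.0 + 0.87·23.0 + 0.53·22.0 + 0.76·64.0 + 0.01·37.0) / (0.59 + 0.87 + 0.53 + 0.76 + 0.01)
  = 117.8500 / 2.7600 = 42.699

42.699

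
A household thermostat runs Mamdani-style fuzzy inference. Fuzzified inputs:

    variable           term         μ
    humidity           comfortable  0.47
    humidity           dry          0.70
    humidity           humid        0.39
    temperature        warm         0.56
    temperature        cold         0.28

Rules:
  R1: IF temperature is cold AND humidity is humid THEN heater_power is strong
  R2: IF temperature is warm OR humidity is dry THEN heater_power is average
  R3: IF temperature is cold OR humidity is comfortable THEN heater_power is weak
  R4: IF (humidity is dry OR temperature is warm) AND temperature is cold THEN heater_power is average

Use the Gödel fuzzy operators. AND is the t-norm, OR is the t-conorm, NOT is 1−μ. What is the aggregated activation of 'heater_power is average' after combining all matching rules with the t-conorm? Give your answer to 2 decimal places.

R1: cold=0.28, humid=0.39; AND[min(a, b)] → w = 0.28
R2: warm=0.56, dry=0.70; OR[max(a, b)] → w = 0.70
R3: cold=0.28, comfortable=0.47; OR[max(a, b)] → w = 0.47
R4: (dry=0.70 OR warm=0.56) = 0.70; AND[min(a, b)] with cold=0.28 → w = 0.28
Rules with consequent 'average': {R2, R4} → strengths 0.70, 0.28
Aggregate via t-conorm [max(a, b)]: 0.70

0.70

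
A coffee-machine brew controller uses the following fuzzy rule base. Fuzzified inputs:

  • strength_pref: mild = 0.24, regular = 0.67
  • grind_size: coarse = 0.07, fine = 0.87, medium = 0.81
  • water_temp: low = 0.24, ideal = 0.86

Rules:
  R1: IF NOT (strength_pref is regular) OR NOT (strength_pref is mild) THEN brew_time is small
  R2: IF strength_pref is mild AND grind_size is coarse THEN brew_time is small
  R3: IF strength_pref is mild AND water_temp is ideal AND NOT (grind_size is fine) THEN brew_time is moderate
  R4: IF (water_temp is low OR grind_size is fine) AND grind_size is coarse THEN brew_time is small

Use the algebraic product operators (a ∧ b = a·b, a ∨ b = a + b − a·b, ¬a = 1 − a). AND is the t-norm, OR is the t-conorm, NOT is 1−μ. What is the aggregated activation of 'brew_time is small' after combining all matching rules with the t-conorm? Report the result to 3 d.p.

R1: ¬regular=1−0.67=0.33, ¬mild=1−0.24=0.76; OR[a + b − a·b] → w = 0.8392
R2: mild=0.24, coarse=0.07; AND[a·b] → w = 0.0168
R3: mild=0.24, ideal=0.86, ¬fine=1−0.87=0.13; AND[a·b] → w = 0.0268
R4: (low=0.24 OR fine=0.87) = 0.9012; AND[a·b] with coarse=0.07 → w = 0.0631
Rules with consequent 'small': {R1, R2, R4} → strengths 0.8392, 0.0168, 0.0631
Aggregate via t-conorm [a + b − a·b]: 0.8519

0.852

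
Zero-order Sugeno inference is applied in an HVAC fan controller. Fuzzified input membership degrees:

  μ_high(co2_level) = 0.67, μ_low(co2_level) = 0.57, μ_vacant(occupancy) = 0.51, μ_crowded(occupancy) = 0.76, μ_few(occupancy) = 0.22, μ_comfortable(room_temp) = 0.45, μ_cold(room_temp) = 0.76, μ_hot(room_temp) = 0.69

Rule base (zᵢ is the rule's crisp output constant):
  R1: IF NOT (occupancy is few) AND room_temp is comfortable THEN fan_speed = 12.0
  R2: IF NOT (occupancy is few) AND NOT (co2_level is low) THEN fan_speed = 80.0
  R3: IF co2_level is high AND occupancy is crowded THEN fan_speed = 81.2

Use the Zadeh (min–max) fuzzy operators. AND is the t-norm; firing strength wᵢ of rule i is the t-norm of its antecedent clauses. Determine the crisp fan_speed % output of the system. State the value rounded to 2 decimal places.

R1 (z=12.0): ¬few=1−0.22=0.78, comfortable=0.45; AND[min(a, b)] → w = 0.45
R2 (z=80.0): ¬few=1−0.22=0.78, ¬low=1−0.57=0.43; AND[min(a, b)] → w = 0.43
R3 (z=81.2): high=0.67, crowded=0.76; AND[min(a, b)] → w = 0.67
Weighted average = (0.45·12.0 + 0.43·80.0 + 0.67·81.2) / (0.45 + 0.43 + 0.67)
  = 94.2040 / 1.5500 = 60.78

60.78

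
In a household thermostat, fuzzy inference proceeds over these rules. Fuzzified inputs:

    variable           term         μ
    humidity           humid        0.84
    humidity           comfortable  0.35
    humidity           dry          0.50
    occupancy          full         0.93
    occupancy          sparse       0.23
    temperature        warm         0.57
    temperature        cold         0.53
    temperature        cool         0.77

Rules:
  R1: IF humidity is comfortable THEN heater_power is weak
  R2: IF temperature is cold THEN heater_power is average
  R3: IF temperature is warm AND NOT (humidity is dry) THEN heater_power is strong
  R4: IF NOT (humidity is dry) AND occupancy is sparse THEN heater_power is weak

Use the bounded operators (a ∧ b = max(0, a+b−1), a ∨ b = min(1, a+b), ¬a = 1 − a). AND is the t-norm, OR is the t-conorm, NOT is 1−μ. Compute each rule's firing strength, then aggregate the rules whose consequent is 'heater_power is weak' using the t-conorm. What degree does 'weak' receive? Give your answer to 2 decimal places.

0.35

R1: comfortable=0.35 → w = 0.35
R2: cold=0.53 → w = 0.53
R3: warm=0.57, ¬dry=1−0.50=0.50; AND[max(0, a+b−1)] → w = 0.07
R4: ¬dry=1−0.50=0.50, sparse=0.23; AND[max(0, a+b−1)] → w = 0.00
Rules with consequent 'weak': {R1, R4} → strengths 0.35, 0.00
Aggregate via t-conorm [min(1, a+b)]: 0.35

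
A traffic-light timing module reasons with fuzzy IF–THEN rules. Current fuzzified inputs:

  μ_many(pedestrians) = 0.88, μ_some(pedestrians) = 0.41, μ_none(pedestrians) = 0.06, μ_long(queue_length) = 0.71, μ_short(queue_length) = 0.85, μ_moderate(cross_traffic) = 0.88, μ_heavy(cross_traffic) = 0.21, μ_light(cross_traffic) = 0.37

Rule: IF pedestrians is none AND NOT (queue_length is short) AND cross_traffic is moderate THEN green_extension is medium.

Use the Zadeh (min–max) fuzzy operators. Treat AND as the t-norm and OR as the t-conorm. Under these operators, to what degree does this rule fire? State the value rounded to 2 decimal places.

0.06

firing strength: none=0.06, ¬short=1−0.85=0.15, moderate=0.88; AND[min(a, b)] → w = 0.06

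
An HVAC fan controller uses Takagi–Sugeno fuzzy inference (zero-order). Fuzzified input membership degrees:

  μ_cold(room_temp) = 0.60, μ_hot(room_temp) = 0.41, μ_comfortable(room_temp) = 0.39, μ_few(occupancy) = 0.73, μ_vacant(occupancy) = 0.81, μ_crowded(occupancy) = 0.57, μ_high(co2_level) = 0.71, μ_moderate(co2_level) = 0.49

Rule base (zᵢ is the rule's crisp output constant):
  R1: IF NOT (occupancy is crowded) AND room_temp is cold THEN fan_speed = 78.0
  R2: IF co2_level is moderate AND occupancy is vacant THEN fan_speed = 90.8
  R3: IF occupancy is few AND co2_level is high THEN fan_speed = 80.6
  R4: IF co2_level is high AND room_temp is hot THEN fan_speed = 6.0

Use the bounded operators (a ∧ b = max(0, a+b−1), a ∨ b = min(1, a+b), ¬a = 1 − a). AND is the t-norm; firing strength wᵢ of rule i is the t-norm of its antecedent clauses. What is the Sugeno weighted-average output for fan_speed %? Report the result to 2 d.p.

73.89

R1 (z=78.0): ¬crowded=1−0.57=0.43, cold=0.60; AND[max(0, a+b−1)] → w = 0.03
R2 (z=90.8): moderate=0.49, vacant=0.81; AND[max(0, a+b−1)] → w = 0.30
R3 (z=80.6): few=0.73, high=0.71; AND[max(0, a+b−1)] → w = 0.44
R4 (z=6.0): high=0.71, hot=0.41; AND[max(0, a+b−1)] → w = 0.12
Weighted average = (0.03·78.0 + 0.30·90.8 + 0.44·80.6 + 0.12·6.0) / (0.03 + 0.30 + 0.44 + 0.12)
  = 65.7640 / 0.8900 = 73.89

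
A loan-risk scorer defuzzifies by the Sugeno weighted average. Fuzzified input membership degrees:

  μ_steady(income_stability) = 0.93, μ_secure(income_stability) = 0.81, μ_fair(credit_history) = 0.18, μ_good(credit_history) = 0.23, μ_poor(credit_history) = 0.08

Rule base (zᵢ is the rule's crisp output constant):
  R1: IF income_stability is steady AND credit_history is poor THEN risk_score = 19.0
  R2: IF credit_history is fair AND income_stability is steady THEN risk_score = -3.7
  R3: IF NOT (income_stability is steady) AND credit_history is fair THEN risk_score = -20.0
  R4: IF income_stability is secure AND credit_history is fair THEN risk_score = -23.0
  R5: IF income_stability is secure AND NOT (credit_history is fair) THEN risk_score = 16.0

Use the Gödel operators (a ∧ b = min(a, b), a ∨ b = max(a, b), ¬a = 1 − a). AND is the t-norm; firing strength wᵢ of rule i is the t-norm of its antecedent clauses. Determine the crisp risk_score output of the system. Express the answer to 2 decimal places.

R1 (z=19.0): steady=0.93, poor=0.08; AND[min(a, b)] → w = 0.08
R2 (z=-3.7): fair=0.18, steady=0.93; AND[min(a, b)] → w = 0.18
R3 (z=-20.0): ¬steady=1−0.93=0.07, fair=0.18; AND[min(a, b)] → w = 0.07
R4 (z=-23.0): secure=0.81, fair=0.18; AND[min(a, b)] → w = 0.18
R5 (z=16.0): secure=0.81, ¬fair=1−0.18=0.82; AND[min(a, b)] → w = 0.81
Weighted average = (0.08·19.0 + 0.18·-3.7 + 0.07·-20.0 + 0.18·-23.0 + 0.81·16.0) / (0.08 + 0.18 + 0.07 + 0.18 + 0.81)
  = 8.2740 / 1.3200 = 6.27

6.27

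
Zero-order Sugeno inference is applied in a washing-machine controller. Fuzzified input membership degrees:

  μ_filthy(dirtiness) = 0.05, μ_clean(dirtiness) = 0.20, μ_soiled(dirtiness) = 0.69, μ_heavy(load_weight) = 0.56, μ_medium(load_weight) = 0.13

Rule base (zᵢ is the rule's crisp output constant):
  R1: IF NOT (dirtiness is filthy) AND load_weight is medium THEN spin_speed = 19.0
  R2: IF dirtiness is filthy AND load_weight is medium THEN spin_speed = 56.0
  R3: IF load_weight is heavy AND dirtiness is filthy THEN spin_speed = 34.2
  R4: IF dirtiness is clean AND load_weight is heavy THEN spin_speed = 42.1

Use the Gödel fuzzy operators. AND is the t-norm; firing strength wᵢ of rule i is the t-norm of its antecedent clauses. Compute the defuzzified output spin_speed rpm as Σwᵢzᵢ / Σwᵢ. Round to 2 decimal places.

R1 (z=19.0): ¬filthy=1−0.05=0.95, medium=0.13; AND[min(a, b)] → w = 0.13
R2 (z=56.0): filthy=0.05, medium=0.13; AND[min(a, b)] → w = 0.05
R3 (z=34.2): heavy=0.56, filthy=0.05; AND[min(a, b)] → w = 0.05
R4 (z=42.1): clean=0.20, heavy=0.56; AND[min(a, b)] → w = 0.20
Weighted average = (0.13·19.0 + 0.05·56.0 + 0.05·34.2 + 0.20·42.1) / (0.13 + 0.05 + 0.05 + 0.20)
  = 15.4000 / 0.4300 = 35.81

35.81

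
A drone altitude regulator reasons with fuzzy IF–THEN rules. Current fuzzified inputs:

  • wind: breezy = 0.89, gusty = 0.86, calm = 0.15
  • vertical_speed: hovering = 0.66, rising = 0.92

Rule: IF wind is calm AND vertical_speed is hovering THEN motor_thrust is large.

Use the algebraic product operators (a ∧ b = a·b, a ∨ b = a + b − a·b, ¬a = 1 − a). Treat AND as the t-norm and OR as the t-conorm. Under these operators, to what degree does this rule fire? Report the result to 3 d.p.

0.099

firing strength: calm=0.15, hovering=0.66; AND[a·b] → w = 0.0990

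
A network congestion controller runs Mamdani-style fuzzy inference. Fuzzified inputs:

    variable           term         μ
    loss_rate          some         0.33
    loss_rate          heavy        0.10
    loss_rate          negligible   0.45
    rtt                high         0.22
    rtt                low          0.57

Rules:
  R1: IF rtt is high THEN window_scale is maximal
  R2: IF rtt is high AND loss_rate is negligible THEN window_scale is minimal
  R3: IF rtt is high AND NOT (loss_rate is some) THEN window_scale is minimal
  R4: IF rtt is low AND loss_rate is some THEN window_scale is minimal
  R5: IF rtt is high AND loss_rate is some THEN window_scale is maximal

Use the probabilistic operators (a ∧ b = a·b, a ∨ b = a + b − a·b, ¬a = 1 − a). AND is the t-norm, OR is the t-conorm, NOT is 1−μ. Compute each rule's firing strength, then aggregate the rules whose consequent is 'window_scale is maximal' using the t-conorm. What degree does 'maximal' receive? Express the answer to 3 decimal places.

0.277

R1: high=0.22 → w = 0.2200
R2: high=0.22, negligible=0.45; AND[a·b] → w = 0.0990
R3: high=0.22, ¬some=1−0.33=0.67; AND[a·b] → w = 0.1474
R4: low=0.57, some=0.33; AND[a·b] → w = 0.1881
R5: high=0.22, some=0.33; AND[a·b] → w = 0.0726
Rules with consequent 'maximal': {R1, R5} → strengths 0.2200, 0.0726
Aggregate via t-conorm [a + b − a·b]: 0.2766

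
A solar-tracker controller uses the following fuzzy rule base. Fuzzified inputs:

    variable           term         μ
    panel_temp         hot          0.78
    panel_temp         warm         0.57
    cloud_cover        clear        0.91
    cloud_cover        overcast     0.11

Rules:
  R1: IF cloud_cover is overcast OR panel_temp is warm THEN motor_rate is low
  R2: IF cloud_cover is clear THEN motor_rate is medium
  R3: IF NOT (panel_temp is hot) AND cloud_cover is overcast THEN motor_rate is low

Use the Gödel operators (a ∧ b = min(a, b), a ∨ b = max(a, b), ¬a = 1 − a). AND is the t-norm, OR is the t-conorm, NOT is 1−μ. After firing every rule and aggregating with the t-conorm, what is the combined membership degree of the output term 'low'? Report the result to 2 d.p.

0.57

R1: overcast=0.11, warm=0.57; OR[max(a, b)] → w = 0.57
R2: clear=0.91 → w = 0.91
R3: ¬hot=1−0.78=0.22, overcast=0.11; AND[min(a, b)] → w = 0.11
Rules with consequent 'low': {R1, R3} → strengths 0.57, 0.11
Aggregate via t-conorm [max(a, b)]: 0.57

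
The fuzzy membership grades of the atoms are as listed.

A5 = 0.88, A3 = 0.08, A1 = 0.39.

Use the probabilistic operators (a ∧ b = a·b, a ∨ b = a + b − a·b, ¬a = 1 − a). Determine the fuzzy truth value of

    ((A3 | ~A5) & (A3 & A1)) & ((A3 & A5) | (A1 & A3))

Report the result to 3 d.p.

0.001

~A5 = 1 − 0.8800 = 0.1200
A3 | ~A5 = a + b − a·b on (0.0800, 0.1200) = 0.1904
A3 & A1 = a·b on (0.0800, 0.3900) = 0.0312
(A3 | ~A5) & (A3 & A1) = a·b on (0.1904, 0.0312) = 0.0059
A3 & A5 = a·b on (0.0800, 0.8800) = 0.0704
A1 & A3 = a·b on (0.3900, 0.0800) = 0.0312
(A3 & A5) | (A1 & A3) = a + b − a·b on (0.0704, 0.0312) = 0.0994
((A3 | ~A5) & (A3 & A1)) & ((A3 & A5) | (A1 & A3)) = a·b on (0.0059, 0.0994) = 0.0006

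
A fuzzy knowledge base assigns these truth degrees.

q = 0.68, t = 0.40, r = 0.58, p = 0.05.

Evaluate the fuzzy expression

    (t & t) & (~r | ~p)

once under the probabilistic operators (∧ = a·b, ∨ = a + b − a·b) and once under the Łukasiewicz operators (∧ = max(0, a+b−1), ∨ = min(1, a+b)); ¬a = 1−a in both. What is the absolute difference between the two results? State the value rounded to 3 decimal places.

Under probabilistic:
  t & t = a·b on (0.4000, 0.4000) = 0.1600
  ~r = 1 − 0.5800 = 0.4200
  ~p = 1 − 0.0500 = 0.9500
  ~r | ~p = a + b − a·b on (0.4200, 0.9500) = 0.9710
  (t & t) & (~r | ~p) = a·b on (0.1600, 0.9710) = 0.1554
  → value = 0.1554
Under Łukasiewicz:
  t & t = max(0, a+b−1) on (0.40, 0.40) = 0.00
  ~r = 1 − 0.58 = 0.42
  ~p = 1 − 0.05 = 0.95
  ~r | ~p = min(1, a+b) on (0.42, 0.95) = 1.00
  (t & t) & (~r | ~p) = max(0, a+b−1) on (0.00, 1.00) = 0.00
  → value = 0.0000
|0.1554 − 0.0000| = 0.155

0.155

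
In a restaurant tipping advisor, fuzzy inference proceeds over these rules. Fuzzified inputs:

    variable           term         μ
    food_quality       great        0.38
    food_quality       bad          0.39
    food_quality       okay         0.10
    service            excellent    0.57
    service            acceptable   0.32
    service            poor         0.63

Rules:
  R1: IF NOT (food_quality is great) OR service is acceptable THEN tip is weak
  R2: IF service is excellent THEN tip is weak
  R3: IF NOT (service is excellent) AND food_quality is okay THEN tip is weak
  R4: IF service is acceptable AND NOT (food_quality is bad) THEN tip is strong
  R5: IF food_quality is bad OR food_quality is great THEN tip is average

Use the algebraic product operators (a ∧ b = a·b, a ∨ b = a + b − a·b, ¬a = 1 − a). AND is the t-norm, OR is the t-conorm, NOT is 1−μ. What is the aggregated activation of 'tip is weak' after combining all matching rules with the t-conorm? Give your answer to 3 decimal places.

0.894

R1: ¬great=1−0.38=0.62, acceptable=0.32; OR[a + b − a·b] → w = 0.7416
R2: excellent=0.57 → w = 0.5700
R3: ¬excellent=1−0.57=0.43, okay=0.10; AND[a·b] → w = 0.0430
R4: acceptable=0.32, ¬bad=1−0.39=0.61; AND[a·b] → w = 0.1952
R5: bad=0.39, great=0.38; OR[a + b − a·b] → w = 0.6218
Rules with consequent 'weak': {R1, R2, R3} → strengths 0.7416, 0.5700, 0.0430
Aggregate via t-conorm [a + b − a·b]: 0.8937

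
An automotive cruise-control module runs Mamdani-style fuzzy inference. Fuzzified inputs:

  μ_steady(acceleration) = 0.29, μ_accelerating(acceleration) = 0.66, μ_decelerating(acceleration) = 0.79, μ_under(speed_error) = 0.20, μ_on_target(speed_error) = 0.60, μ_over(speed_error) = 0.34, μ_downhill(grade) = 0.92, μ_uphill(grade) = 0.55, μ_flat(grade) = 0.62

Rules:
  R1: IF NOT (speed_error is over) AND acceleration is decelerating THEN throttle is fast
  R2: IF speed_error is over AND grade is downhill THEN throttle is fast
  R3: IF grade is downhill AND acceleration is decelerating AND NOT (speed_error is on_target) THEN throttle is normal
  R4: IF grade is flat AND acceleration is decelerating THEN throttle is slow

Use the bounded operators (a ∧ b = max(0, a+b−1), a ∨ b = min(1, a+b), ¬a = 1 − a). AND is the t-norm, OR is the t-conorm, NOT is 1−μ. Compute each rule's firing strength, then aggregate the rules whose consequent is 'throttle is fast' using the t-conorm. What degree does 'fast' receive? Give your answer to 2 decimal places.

0.71

R1: ¬over=1−0.34=0.66, decelerating=0.79; AND[max(0, a+b−1)] → w = 0.45
R2: over=0.34, downhill=0.92; AND[max(0, a+b−1)] → w = 0.26
R3: downhill=0.92, decelerating=0.79, ¬on_target=1−0.60=0.40; AND[max(0, a+b−1)] → w = 0.11
R4: flat=0.62, decelerating=0.79; AND[max(0, a+b−1)] → w = 0.41
Rules with consequent 'fast': {R1, R2} → strengths 0.45, 0.26
Aggregate via t-conorm [min(1, a+b)]: 0.71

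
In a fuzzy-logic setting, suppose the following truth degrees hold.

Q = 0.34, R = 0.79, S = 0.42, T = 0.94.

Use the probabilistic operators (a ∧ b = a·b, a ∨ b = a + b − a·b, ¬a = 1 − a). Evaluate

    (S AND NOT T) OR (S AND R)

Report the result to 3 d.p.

0.349

NOT T = 1 − 0.9400 = 0.0600
S AND NOT T = a·b on (0.4200, 0.0600) = 0.0252
S AND R = a·b on (0.4200, 0.7900) = 0.3318
(S AND NOT T) OR (S AND R) = a + b − a·b on (0.0252, 0.3318) = 0.3486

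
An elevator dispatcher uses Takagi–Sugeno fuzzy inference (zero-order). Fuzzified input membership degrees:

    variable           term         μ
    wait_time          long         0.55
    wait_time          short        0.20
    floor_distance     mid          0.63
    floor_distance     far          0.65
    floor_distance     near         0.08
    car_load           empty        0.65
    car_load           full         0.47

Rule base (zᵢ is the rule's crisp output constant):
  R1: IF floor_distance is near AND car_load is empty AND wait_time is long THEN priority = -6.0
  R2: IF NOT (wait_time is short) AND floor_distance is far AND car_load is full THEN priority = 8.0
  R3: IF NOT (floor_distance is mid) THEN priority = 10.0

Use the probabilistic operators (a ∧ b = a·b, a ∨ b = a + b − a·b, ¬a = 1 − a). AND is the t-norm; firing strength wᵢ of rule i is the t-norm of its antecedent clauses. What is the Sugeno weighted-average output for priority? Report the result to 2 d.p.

R1 (z=-6.0): near=0.08, empty=0.65, long=0.55; AND[a·b] → w = 0.0286
R2 (z=8.0): ¬short=1−0.20=0.80, far=0.65, full=0.47; AND[a·b] → w = 0.2444
R3 (z=10.0): ¬mid=1−0.63=0.37 → w = 0.3700
Weighted average = (0.0286·-6.0 + 0.2444·8.0 + 0.3700·10.0) / (0.0286 + 0.2444 + 0.3700)
  = 5.4836 / 0.6430 = 8.53

8.53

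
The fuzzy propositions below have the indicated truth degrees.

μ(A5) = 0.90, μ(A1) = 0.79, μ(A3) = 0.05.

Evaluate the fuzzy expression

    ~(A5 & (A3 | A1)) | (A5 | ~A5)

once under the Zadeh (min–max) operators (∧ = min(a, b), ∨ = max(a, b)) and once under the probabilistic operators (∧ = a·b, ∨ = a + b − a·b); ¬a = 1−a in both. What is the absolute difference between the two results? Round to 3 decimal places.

0.035

Under Zadeh (min–max):
  A3 | A1 = max(a, b) on (0.05, 0.79) = 0.79
  A5 & (A3 | A1) = min(a, b) on (0.90, 0.79) = 0.79
  ~(A5 & (A3 | A1)) = 1 − 0.79 = 0.21
  ~A5 = 1 − 0.90 = 0.10
  A5 | ~A5 = max(a, b) on (0.90, 0.10) = 0.90
  ~(A5 & (A3 | A1)) | (A5 | ~A5) = max(a, b) on (0.21, 0.90) = 0.90
  → value = 0.9000
Under probabilistic:
  A3 | A1 = a + b − a·b on (0.0500, 0.7900) = 0.8005
  A5 & (A3 | A1) = a·b on (0.9000, 0.8005) = 0.7205
  ~(A5 & (A3 | A1)) = 1 − 0.7205 = 0.2795
  ~A5 = 1 − 0.9000 = 0.1000
  A5 | ~A5 = a + b − a·b on (0.9000, 0.1000) = 0.9100
  ~(A5 & (A3 | A1)) | (A5 | ~A5) = a + b − a·b on (0.2795, 0.9100) = 0.9352
  → value = 0.9352
|0.9000 − 0.9352| = 0.035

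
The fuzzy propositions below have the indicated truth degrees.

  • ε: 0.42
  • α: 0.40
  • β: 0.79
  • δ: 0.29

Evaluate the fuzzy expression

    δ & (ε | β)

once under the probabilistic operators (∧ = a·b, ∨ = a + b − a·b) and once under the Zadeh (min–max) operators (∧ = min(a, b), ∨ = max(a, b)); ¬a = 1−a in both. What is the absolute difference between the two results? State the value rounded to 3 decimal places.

Under probabilistic:
  ε | β = a + b − a·b on (0.4200, 0.7900) = 0.8782
  δ & (ε | β) = a·b on (0.2900, 0.8782) = 0.2547
  → value = 0.2547
Under Zadeh (min–max):
  ε | β = max(a, b) on (0.42, 0.79) = 0.79
  δ & (ε | β) = min(a, b) on (0.29, 0.79) = 0.29
  → value = 0.2900
|0.2547 − 0.2900| = 0.035

0.035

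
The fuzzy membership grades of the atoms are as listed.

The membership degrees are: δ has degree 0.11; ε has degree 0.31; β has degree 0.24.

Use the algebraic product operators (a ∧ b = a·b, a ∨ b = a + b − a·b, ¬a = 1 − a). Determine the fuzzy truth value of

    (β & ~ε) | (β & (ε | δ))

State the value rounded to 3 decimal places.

~ε = 1 − 0.3100 = 0.6900
β & ~ε = a·b on (0.2400, 0.6900) = 0.1656
ε | δ = a + b − a·b on (0.3100, 0.1100) = 0.3859
β & (ε | δ) = a·b on (0.2400, 0.3859) = 0.0926
(β & ~ε) | (β & (ε | δ)) = a + b − a·b on (0.1656, 0.0926) = 0.2429

0.243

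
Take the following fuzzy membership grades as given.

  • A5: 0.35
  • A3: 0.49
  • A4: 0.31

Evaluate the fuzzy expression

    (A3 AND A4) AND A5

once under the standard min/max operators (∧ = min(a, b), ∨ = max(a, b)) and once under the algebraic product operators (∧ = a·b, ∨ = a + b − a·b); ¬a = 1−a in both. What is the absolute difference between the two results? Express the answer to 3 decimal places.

0.257

Under standard min/max:
  A3 AND A4 = min(a, b) on (0.49, 0.31) = 0.31
  (A3 AND A4) AND A5 = min(a, b) on (0.31, 0.35) = 0.31
  → value = 0.3100
Under algebraic product:
  A3 AND A4 = a·b on (0.4900, 0.3100) = 0.1519
  (A3 AND A4) AND A5 = a·b on (0.1519, 0.3500) = 0.0532
  → value = 0.0532
|0.3100 − 0.0532| = 0.257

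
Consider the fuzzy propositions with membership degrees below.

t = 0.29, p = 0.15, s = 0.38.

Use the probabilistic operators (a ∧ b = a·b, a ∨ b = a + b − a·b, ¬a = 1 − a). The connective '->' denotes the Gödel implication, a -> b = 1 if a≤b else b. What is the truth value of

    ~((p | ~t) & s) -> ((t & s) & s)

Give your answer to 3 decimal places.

0.042

~t = 1 − 0.2900 = 0.7100
p | ~t = a + b − a·b on (0.1500, 0.7100) = 0.7535
(p | ~t) & s = a·b on (0.7535, 0.3800) = 0.2863
~((p | ~t) & s) = 1 − 0.2863 = 0.7137
t & s = a·b on (0.2900, 0.3800) = 0.1102
(t & s) & s = a·b on (0.1102, 0.3800) = 0.0419
~((p | ~t) & s) -> ((t & s) & s)  [Gödel: 1 if a≤b else b] with a=0.7137, b=0.0419 → 0.0419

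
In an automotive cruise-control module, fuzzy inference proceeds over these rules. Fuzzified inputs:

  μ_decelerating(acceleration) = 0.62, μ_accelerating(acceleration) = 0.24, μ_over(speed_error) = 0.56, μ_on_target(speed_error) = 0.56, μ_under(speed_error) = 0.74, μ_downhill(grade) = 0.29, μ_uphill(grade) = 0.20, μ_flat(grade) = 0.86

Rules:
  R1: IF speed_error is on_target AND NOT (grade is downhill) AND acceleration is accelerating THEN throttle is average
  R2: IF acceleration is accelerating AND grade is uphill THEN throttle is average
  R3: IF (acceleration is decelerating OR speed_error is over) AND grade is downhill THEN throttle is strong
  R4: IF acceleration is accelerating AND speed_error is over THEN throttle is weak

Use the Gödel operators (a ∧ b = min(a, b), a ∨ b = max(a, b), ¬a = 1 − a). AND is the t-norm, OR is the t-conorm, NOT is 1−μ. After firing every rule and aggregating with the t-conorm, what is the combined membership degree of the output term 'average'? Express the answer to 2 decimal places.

R1: on_target=0.56, ¬downhill=1−0.29=0.71, accelerating=0.24; AND[min(a, b)] → w = 0.24
R2: accelerating=0.24, uphill=0.20; AND[min(a, b)] → w = 0.20
R3: (decelerating=0.62 OR over=0.56) = 0.62; AND[min(a, b)] with downhill=0.29 → w = 0.29
R4: accelerating=0.24, over=0.56; AND[min(a, b)] → w = 0.24
Rules with consequent 'average': {R1, R2} → strengths 0.24, 0.20
Aggregate via t-conorm [max(a, b)]: 0.24

0.24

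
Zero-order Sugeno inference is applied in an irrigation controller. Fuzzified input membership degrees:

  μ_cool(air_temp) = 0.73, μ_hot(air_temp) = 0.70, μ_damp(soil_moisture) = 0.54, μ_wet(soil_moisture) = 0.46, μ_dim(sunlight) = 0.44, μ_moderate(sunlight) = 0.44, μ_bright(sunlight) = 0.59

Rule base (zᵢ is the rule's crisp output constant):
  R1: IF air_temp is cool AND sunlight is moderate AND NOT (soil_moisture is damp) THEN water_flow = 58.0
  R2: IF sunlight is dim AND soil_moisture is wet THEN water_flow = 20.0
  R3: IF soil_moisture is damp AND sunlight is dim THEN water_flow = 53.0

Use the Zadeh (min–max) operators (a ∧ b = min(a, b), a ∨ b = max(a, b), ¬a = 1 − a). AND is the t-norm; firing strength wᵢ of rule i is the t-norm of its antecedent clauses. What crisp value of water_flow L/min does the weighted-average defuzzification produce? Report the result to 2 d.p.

R1 (z=58.0): cool=0.73, moderate=0.44, ¬damp=1−0.54=0.46; AND[min(a, b)] → w = 0.44
R2 (z=20.0): dim=0.44, wet=0.46; AND[min(a, b)] → w = 0.44
R3 (z=53.0): damp=0.54, dim=0.44; AND[min(a, b)] → w = 0.44
Weighted average = (0.44·58.0 + 0.44·20.0 + 0.44·53.0) / (0.44 + 0.44 + 0.44)
  = 57.6400 / 1.3200 = 43.67

43.67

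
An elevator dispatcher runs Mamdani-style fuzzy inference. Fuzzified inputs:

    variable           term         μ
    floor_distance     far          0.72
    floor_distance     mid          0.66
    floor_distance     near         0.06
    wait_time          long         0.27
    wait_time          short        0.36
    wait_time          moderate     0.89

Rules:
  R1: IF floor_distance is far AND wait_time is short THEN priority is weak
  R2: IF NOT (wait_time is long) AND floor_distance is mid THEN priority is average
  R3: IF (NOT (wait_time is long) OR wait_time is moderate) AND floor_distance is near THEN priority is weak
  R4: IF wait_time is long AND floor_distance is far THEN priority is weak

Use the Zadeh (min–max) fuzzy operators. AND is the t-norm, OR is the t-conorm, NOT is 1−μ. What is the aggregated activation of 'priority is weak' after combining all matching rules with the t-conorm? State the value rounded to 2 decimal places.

R1: far=0.72, short=0.36; AND[min(a, b)] → w = 0.36
R2: ¬long=1−0.27=0.73, mid=0.66; AND[min(a, b)] → w = 0.66
R3: (¬long=1−0.27=0.73 OR moderate=0.89) = 0.89; AND[min(a, b)] with near=0.06 → w = 0.06
R4: long=0.27, far=0.72; AND[min(a, b)] → w = 0.27
Rules with consequent 'weak': {R1, R3, R4} → strengths 0.36, 0.06, 0.27
Aggregate via t-conorm [max(a, b)]: 0.36

0.36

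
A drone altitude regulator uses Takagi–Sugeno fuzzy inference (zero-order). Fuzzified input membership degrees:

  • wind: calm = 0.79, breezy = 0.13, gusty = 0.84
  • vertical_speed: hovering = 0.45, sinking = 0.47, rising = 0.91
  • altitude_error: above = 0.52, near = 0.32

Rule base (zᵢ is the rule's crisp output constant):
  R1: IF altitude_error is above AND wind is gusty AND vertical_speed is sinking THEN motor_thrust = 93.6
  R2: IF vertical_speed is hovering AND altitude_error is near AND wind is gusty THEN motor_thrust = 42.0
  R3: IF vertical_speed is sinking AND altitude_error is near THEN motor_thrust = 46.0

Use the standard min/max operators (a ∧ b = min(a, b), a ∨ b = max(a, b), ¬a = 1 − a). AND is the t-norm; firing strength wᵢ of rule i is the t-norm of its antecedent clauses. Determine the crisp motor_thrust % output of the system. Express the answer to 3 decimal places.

65.002

R1 (z=93.6): above=0.52, gusty=0.84, sinking=0.47; AND[min(a, b)] → w = 0.47
R2 (z=42.0): hovering=0.45, near=0.32, gusty=0.84; AND[min(a, b)] → w = 0.32
R3 (z=46.0): sinking=0.47, near=0.32; AND[min(a, b)] → w = 0.32
Weighted average = (0.47·93.6 + 0.32·42.0 + 0.32·46.0) / (0.47 + 0.32 + 0.32)
  = 72.1520 / 1.1100 = 65.002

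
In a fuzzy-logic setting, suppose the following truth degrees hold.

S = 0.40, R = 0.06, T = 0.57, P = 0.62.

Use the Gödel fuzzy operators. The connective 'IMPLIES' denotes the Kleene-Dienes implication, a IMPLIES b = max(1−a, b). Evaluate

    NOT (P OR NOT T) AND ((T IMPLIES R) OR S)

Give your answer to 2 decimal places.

NOT T = 1 − 0.57 = 0.43
P OR NOT T = max(a, b) on (0.62, 0.43) = 0.62
NOT (P OR NOT T) = 1 − 0.62 = 0.38
T IMPLIES R  [Kleene-Dienes: max(1−a, b)] with a=0.57, b=0.06 → 0.43
(T IMPLIES R) OR S = max(a, b) on (0.43, 0.40) = 0.43
NOT (P OR NOT T) AND ((T IMPLIES R) OR S) = min(a, b) on (0.38, 0.43) = 0.38

0.38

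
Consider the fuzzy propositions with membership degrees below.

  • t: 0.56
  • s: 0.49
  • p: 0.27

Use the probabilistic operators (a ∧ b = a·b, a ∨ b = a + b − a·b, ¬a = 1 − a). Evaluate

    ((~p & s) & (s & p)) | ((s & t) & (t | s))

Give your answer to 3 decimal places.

~p = 1 − 0.2700 = 0.7300
~p & s = a·b on (0.7300, 0.4900) = 0.3577
s & p = a·b on (0.4900, 0.2700) = 0.1323
(~p & s) & (s & p) = a·b on (0.3577, 0.1323) = 0.0473
s & t = a·b on (0.4900, 0.5600) = 0.2744
t | s = a + b − a·b on (0.5600, 0.4900) = 0.7756
(s & t) & (t | s) = a·b on (0.2744, 0.7756) = 0.2128
((~p & s) & (s & p)) | ((s & t) & (t | s)) = a + b − a·b on (0.0473, 0.2128) = 0.2501

0.250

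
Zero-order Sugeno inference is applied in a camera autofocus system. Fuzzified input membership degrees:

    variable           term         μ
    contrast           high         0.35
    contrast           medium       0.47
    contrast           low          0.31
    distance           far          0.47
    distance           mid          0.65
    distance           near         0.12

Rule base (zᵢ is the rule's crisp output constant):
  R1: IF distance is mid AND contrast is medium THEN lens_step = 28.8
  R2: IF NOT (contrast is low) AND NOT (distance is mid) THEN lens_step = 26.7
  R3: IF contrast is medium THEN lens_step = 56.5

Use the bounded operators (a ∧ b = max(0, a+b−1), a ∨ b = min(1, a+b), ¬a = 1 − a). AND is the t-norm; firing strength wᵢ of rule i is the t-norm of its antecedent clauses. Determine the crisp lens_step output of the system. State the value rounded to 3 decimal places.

49.332

R1 (z=28.8): mid=0.65, medium=0.47; AND[max(0, a+b−1)] → w = 0.12
R2 (z=26.7): ¬low=1−0.31=0.69, ¬mid=1−0.65=0.35; AND[max(0, a+b−1)] → w = 0.04
R3 (z=56.5): medium=0.47 → w = 0.47
Weighted average = (0.12·28.8 + 0.04·26.7 + 0.47·56.5) / (0.12 + 0.04 + 0.47)
  = 31.0790 / 0.6300 = 49.332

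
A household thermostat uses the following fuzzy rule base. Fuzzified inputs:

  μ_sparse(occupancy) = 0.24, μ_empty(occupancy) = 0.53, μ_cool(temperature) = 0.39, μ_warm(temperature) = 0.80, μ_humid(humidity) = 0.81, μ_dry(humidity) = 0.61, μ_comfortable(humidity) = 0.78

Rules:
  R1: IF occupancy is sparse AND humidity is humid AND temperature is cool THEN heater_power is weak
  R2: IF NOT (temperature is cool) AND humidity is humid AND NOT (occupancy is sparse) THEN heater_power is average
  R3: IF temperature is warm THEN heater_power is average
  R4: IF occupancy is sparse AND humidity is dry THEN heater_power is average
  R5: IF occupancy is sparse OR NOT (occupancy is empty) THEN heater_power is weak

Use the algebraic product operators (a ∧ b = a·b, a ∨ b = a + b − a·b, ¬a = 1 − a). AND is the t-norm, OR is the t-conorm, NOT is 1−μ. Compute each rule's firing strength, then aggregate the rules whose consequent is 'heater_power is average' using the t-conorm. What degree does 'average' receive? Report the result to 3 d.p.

R1: sparse=0.24, humid=0.81, cool=0.39; AND[a·b] → w = 0.0758
R2: ¬cool=1−0.39=0.61, humid=0.81, ¬sparse=1−0.24=0.76; AND[a·b] → w = 0.3755
R3: warm=0.80 → w = 0.8000
R4: sparse=0.24, dry=0.61; AND[a·b] → w = 0.1464
R5: sparse=0.24, ¬empty=1−0.53=0.47; OR[a + b − a·b] → w = 0.5972
Rules with consequent 'average': {R2, R3, R4} → strengths 0.3755, 0.8000, 0.1464
Aggregate via t-conorm [a + b − a·b]: 0.8934

0.893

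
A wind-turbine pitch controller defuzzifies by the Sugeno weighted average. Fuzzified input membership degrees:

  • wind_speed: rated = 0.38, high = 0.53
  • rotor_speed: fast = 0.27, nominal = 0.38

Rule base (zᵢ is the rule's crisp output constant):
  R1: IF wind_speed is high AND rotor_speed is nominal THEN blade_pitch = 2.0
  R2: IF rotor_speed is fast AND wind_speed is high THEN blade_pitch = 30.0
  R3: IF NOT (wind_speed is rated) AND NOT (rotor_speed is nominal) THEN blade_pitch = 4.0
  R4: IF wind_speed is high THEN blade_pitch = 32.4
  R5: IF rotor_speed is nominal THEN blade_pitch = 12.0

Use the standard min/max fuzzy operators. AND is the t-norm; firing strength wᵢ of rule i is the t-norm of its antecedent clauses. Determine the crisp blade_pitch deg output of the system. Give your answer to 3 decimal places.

R1 (z=2.0): high=0.53, nominal=0.38; AND[min(a, b)] → w = 0.38
R2 (z=30.0): fast=0.27, high=0.53; AND[min(a, b)] → w = 0.27
R3 (z=4.0): ¬rated=1−0.38=0.62, ¬nominal=1−0.38=0.62; AND[min(a, b)] → w = 0.62
R4 (z=32.4): high=0.53 → w = 0.53
R5 (z=12.0): nominal=0.38 → w = 0.38
Weighted average = (0.38·2.0 + 0.27·30.0 + 0.62·4.0 + 0.53·32.4 + 0.38·12.0) / (0.38 + 0.27 + 0.62 + 0.53 + 0.38)
  = 33.0720 / 2.1800 = 15.171

15.171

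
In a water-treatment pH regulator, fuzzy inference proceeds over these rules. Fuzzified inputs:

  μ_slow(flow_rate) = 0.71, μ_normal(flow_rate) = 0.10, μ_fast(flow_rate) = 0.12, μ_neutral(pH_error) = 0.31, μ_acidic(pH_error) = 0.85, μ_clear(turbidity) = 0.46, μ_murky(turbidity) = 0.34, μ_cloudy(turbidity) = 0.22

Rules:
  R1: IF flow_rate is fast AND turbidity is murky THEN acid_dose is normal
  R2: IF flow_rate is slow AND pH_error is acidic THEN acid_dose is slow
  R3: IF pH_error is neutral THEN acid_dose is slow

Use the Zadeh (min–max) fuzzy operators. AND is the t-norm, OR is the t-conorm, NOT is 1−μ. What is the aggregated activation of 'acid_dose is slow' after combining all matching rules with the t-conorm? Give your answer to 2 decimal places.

0.71

R1: fast=0.12, murky=0.34; AND[min(a, b)] → w = 0.12
R2: slow=0.71, acidic=0.85; AND[min(a, b)] → w = 0.71
R3: neutral=0.31 → w = 0.31
Rules with consequent 'slow': {R2, R3} → strengths 0.71, 0.31
Aggregate via t-conorm [max(a, b)]: 0.71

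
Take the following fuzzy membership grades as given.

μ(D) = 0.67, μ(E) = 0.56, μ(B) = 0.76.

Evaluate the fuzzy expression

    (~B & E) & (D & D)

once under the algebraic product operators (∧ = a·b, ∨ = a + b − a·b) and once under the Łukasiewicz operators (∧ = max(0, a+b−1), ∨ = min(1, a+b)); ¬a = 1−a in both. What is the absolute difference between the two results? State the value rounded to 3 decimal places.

0.060

Under algebraic product:
  ~B = 1 − 0.7600 = 0.2400
  ~B & E = a·b on (0.2400, 0.5600) = 0.1344
  D & D = a·b on (0.6700, 0.6700) = 0.4489
  (~B & E) & (D & D) = a·b on (0.1344, 0.4489) = 0.0603
  → value = 0.0603
Under Łukasiewicz:
  ~B = 1 − 0.76 = 0.24
  ~B & E = max(0, a+b−1) on (0.24, 0.56) = 0.00
  D & D = max(0, a+b−1) on (0.67, 0.67) = 0.34
  (~B & E) & (D & D) = max(0, a+b−1) on (0.00, 0.34) = 0.00
  → value = 0.0000
|0.0603 − 0.0000| = 0.060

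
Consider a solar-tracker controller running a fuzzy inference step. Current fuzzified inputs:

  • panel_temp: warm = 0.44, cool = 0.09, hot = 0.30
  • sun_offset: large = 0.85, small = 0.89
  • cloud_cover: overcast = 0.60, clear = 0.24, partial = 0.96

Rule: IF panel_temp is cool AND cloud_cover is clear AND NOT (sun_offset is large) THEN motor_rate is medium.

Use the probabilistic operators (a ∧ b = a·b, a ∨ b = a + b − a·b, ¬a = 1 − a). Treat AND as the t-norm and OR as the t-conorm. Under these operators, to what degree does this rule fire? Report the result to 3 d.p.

0.003

firing strength: cool=0.09, clear=0.24, ¬large=1−0.85=0.15; AND[a·b] → w = 0.0032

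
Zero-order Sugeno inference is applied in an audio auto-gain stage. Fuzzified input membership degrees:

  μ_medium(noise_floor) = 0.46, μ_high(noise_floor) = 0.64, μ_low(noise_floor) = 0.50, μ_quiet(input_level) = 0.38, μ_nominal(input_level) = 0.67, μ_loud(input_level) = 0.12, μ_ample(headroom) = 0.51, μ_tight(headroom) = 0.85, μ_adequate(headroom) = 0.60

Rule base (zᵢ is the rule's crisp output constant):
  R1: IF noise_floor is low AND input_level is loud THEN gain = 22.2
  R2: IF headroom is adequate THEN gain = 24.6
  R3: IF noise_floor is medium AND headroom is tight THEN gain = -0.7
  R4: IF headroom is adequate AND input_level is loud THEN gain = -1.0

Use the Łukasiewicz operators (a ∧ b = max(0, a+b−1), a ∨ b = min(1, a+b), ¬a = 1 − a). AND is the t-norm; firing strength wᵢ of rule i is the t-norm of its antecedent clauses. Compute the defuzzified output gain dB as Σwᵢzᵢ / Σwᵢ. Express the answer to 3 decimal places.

15.981

R1 (z=22.2): low=0.50, loud=0.12; AND[max(0, a+b−1)] → w = 0.00
R2 (z=24.6): adequate=0.60 → w = 0.60
R3 (z=-0.7): medium=0.46, tight=0.85; AND[max(0, a+b−1)] → w = 0.31
R4 (z=-1.0): adequate=0.60, loud=0.12; AND[max(0, a+b−1)] → w = 0.00
Weighted average = (0.00·22.2 + 0.60·24.6 + 0.31·-0.7 + 0.00·-1.0) / (0.00 + 0.60 + 0.31 + 0.00)
  = 14.5430 / 0.9100 = 15.981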